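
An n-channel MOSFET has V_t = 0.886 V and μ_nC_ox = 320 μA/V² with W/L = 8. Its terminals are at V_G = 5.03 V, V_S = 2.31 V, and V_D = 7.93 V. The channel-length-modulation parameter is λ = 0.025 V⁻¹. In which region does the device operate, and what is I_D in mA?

Saturation; I_D = 4.91 mA

V_GS = V_G − V_S = 5.03 − 2.31 = 2.72 V; V_DS = V_D − V_S = 7.93 − 2.31 = 5.62 V.
k_n = μ_nC_ox · (W/L) = 2.56 mA/V².
V_ov = V_GS − V_t = 2.72 − 0.886 = 1.83 V.
Since V_DS = 5.62 V ≥ V_ov = 1.83 V, the device is in saturation.
I_D = ½ k_n V_ov² (1 + λ V_DS) = 0.5 × 2.56 × 1.83² × (1 + 0.025 × 5.62) = 4.91 mA.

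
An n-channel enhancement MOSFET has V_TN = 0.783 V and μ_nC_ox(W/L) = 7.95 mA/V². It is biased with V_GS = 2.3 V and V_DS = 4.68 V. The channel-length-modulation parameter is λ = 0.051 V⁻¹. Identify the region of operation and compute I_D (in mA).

Saturation; I_D = 11.3 mA

V_ov = V_GS − V_TN = 2.3 − 0.783 = 1.52 V.
Since V_DS = 4.68 V ≥ V_ov = 1.52 V, the device is in saturation.
I_D = ½ k_n V_ov² (1 + λ V_DS) = 0.5 × 7.95 × 1.52² × (1 + 0.051 × 4.68) = 11.3 mA.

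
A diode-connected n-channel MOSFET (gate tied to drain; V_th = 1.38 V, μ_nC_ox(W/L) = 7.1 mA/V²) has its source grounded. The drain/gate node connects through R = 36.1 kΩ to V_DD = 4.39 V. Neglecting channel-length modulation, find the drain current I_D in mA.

I_D = 0.0792 mA

With gate tied to drain, V_GS = V_DS ≥ V_GS − V_th, so the device is in saturation.
KCL at the drain: ½ k_n (V_GS − V_th)² = (V_DD − V_GS)/R.
Let x = V_GS − 1.38. Then 128 x² + x − 3.01 = 0, giving x = 0.149 V (positive root), so V_GS = 1.53 V.
I_D = (V_DD − V_GS)/R = (4.39 − 1.53) / 36.1 = 0.0792 mA.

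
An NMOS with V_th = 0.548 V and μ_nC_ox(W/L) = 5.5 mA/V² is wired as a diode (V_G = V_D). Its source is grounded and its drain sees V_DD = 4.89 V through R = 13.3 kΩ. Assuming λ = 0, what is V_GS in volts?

With gate tied to drain, V_GS = V_DS ≥ V_GS − V_th, so the device is in saturation.
KCL at the drain: ½ k_n (V_GS − V_th)² = (V_DD − V_GS)/R.
Let x = V_GS − 0.548. Then 36.6 x² + x − 4.342 = 0, giving x = 0.331 V (positive root), so V_GS = 0.879 V.
I_D = (V_DD − V_GS)/R = (4.89 − 0.879) / 13.3 = 0.302 mA.

V_GS = 0.879 V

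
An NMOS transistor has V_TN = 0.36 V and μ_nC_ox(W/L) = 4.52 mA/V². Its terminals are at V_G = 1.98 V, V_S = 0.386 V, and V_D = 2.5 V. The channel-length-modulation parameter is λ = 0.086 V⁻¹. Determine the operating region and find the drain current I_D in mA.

V_GS = V_G − V_S = 1.98 − 0.386 = 1.59 V; V_DS = V_D − V_S = 2.5 − 0.386 = 2.11 V.
V_ov = V_GS − V_TN = 1.59 − 0.36 = 1.23 V.
Since V_DS = 2.11 V ≥ V_ov = 1.23 V, the device is in saturation.
I_D = ½ k_n V_ov² (1 + λ V_DS) = 0.5 × 4.52 × 1.23² × (1 + 0.086 × 2.11) = 4.07 mA.

Saturation; I_D = 4.07 mA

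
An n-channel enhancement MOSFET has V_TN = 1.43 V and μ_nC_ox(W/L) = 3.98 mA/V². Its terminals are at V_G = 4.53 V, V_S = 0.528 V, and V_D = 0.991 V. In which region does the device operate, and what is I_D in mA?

V_GS = V_G − V_S = 4.53 − 0.528 = 4 V; V_DS = V_D − V_S = 0.991 − 0.528 = 0.463 V.
V_ov = V_GS − V_TN = 4 − 1.43 = 2.57 V.
Since V_DS = 0.463 V < V_ov = 2.57 V, the device is in the triode region.
I_D = k_n [V_ov · V_DS − ½ V_DS²] = 3.98 × [2.57 × 0.463 − 0.5 × 0.463²] = 4.31 mA.

Triode; I_D = 4.31 mA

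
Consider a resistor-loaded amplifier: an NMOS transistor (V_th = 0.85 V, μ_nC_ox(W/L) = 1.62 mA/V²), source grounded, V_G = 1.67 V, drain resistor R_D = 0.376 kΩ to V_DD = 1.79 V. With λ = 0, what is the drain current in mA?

V_GS = V_G = 1.67 V, so V_ov = 1.67 − 0.85 = 0.82 V.
Assume saturation: I_D = ½ k_n V_ov² = 0.5 × 1.62 × 0.82² = 0.545 mA, giving V_DS = V_DD − I_D R_D = 1.79 − 0.545 × 0.376 = 1.59 V.
V_DS = 1.59 V ≥ V_ov = 0.82 V, confirming saturation.

I_D = 0.545 mA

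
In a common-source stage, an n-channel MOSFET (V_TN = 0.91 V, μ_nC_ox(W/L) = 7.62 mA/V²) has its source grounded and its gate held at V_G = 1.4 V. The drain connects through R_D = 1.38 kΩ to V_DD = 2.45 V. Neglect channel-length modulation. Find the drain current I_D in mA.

I_D = 0.915 mA

V_GS = V_G = 1.4 V, so V_ov = 1.4 − 0.91 = 0.49 V.
Assume saturation: I_D = ½ k_n V_ov² = 0.5 × 7.62 × 0.49² = 0.915 mA, giving V_DS = V_DD − I_D R_D = 2.45 − 0.915 × 1.38 = 1.19 V.
V_DS = 1.19 V ≥ V_ov = 0.49 V, confirming saturation.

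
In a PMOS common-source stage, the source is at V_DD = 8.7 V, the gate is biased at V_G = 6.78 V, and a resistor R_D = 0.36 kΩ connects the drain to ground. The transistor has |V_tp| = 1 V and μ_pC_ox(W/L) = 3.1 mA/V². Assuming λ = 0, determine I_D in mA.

V_SG = V_DD − V_G = 8.7 − 6.78 = 1.92 V, so V_ov = 1.92 − 1 = 0.92 V.
Assume saturation: I_D = ½ k_p V_ov² = 0.5 × 3.1 × 0.92² = 1.31 mA, giving V_SD = V_DD − I_D R_D = 8.7 − 1.31 × 0.36 = 8.23 V.
V_SD = 8.23 V ≥ V_ov = 0.92 V, confirming saturation.

I_D = 1.31 mA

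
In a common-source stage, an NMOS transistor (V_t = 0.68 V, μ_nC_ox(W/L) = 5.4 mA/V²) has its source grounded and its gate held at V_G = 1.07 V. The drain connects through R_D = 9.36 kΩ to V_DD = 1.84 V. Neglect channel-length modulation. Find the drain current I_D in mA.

V_GS = V_G = 1.07 V, so V_ov = 1.07 − 0.68 = 0.39 V.
Assume saturation: I_D = ½ k_n V_ov² = 0.5 × 5.4 × 0.39² = 0.411 mA, giving V_DS = V_DD − I_D R_D = 1.84 − 0.411 × 9.36 = -2 V.
But -2 V < V_ov = 0.39 V, so the device is actually in triode.
In triode I_D = k_n[V_ov V_DS − ½ V_DS²] and I_D = (V_DD − V_DS)/R_D. Equating: 25.3 V_DS² − 20.71 V_DS + 1.84 = 0, giving V_DS = 0.101 V (the root below V_ov).
I_D = (1.84 − 0.101) / 9.36 = 0.186 mA.

I_D = 0.186 mA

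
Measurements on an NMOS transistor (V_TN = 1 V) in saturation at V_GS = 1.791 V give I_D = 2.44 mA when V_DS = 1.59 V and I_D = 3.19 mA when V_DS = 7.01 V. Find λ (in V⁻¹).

λ = 0.0623 V⁻¹

With V_GS fixed, I_D ∝ (1 + λ V_DS) in saturation, so I_D2/I_D1 = (1 + λ V_DS2)/(1 + λ V_DS1).
3.19/2.44 = 1.307 = (1 + 7.01 λ)/(1 + 1.59 λ).
Solving: λ (I_D1 V_DS2 − I_D2 V_DS1) = I_D2 − I_D1, so λ = (3.19 − 2.44) / (2.44 × 7.01 − 3.19 × 1.59) = 0.75 / 12 = 0.0623 V⁻¹.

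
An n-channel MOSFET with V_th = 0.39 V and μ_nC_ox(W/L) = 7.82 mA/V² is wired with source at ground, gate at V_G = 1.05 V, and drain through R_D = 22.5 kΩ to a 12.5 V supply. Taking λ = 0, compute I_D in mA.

I_D = 0.550 mA

V_GS = V_G = 1.05 V, so V_ov = 1.05 − 0.39 = 0.66 V.
Assume saturation: I_D = ½ k_n V_ov² = 0.5 × 7.82 × 0.66² = 1.7 mA, giving V_DS = V_DD − I_D R_D = 12.5 − 1.7 × 22.5 = -25.8 V.
But -25.8 V < V_ov = 0.66 V, so the device is actually in triode.
In triode I_D = k_n[V_ov V_DS − ½ V_DS²] and I_D = (V_DD − V_DS)/R_D. Equating: 88 V_DS² − 117.1 V_DS + 12.5 = 0, giving V_DS = 0.117 V (the root below V_ov).
I_D = (12.5 − 0.117) / 22.5 = 0.55 mA.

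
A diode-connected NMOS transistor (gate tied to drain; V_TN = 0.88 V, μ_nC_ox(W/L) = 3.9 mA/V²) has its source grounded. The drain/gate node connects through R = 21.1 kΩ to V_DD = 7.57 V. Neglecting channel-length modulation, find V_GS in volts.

V_GS = 1.27 V

With gate tied to drain, V_GS = V_DS ≥ V_GS − V_TN, so the device is in saturation.
KCL at the drain: ½ k_n (V_GS − V_TN)² = (V_DD − V_GS)/R.
Let x = V_GS − 0.88. Then 41.1 x² + x − 6.69 = 0, giving x = 0.391 V (positive root), so V_GS = 1.27 V.
I_D = (V_DD − V_GS)/R = (7.57 − 1.27) / 21.1 = 0.299 mA.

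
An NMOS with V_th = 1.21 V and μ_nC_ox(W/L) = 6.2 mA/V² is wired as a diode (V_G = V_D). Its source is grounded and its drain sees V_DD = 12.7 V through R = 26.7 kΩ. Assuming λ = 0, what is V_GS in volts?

With gate tied to drain, V_GS = V_DS ≥ V_GS − V_th, so the device is in saturation.
KCL at the drain: ½ k_n (V_GS − V_th)² = (V_DD − V_GS)/R.
Let x = V_GS − 1.21. Then 82.8 x² + x − 11.49 = 0, giving x = 0.367 V (positive root), so V_GS = 1.58 V.
I_D = (V_DD − V_GS)/R = (12.7 − 1.58) / 26.7 = 0.417 mA.

V_GS = 1.58 V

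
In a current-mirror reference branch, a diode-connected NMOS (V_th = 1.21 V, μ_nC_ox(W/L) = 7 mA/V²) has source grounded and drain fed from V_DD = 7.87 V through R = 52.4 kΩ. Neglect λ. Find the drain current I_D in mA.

With gate tied to drain, V_GS = V_DS ≥ V_GS − V_th, so the device is in saturation.
KCL at the drain: ½ k_n (V_GS − V_th)² = (V_DD − V_GS)/R.
Let x = V_GS − 1.21. Then 183 x² + x − 6.66 = 0, giving x = 0.188 V (positive root), so V_GS = 1.4 V.
I_D = (V_DD − V_GS)/R = (7.87 − 1.4) / 52.4 = 0.124 mA.

I_D = 0.124 mA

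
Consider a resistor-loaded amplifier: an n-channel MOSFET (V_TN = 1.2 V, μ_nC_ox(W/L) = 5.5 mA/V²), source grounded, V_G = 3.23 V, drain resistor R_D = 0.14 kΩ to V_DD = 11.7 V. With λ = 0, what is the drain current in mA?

I_D = 11.3 mA

V_GS = V_G = 3.23 V, so V_ov = 3.23 − 1.2 = 2.03 V.
Assume saturation: I_D = ½ k_n V_ov² = 0.5 × 5.5 × 2.03² = 11.3 mA, giving V_DS = V_DD − I_D R_D = 11.7 − 11.3 × 0.14 = 10.1 V.
V_DS = 10.1 V ≥ V_ov = 2.03 V, confirming saturation.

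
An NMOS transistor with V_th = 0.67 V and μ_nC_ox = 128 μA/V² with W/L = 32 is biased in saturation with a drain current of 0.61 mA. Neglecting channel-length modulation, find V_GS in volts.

V_GS = 1.22 V

k_n = μ_nC_ox · (W/L) = 4.096 mA/V².
In saturation I_D = ½ k_n (V_GS − V_th)², so V_GS − V_th = √(2 I_D / k_n) = √(2 × 0.61 / 4.096) = 0.546 V.
V_GS = 0.67 + 0.546 = 1.22 V.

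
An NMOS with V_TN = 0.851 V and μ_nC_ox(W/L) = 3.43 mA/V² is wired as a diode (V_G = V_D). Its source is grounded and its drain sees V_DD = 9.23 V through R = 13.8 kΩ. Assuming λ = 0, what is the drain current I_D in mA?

With gate tied to drain, V_GS = V_DS ≥ V_GS − V_TN, so the device is in saturation.
KCL at the drain: ½ k_n (V_GS − V_TN)² = (V_DD − V_GS)/R.
Let x = V_GS − 0.851. Then 23.7 x² + x − 8.379 = 0, giving x = 0.574 V (positive root), so V_GS = 1.43 V.
I_D = (V_DD − V_GS)/R = (9.23 − 1.43) / 13.8 = 0.566 mA.

I_D = 0.566 mA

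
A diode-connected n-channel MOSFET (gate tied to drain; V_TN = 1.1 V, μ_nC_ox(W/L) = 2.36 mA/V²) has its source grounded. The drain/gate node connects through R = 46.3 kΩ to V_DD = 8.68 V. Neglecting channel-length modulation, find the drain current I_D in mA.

I_D = 0.156 mA

With gate tied to drain, V_GS = V_DS ≥ V_GS − V_TN, so the device is in saturation.
KCL at the drain: ½ k_n (V_GS − V_TN)² = (V_DD − V_GS)/R.
Let x = V_GS − 1.1. Then 54.6 x² + x − 7.58 = 0, giving x = 0.363 V (positive root), so V_GS = 1.46 V.
I_D = (V_DD − V_GS)/R = (8.68 − 1.46) / 46.3 = 0.156 mA.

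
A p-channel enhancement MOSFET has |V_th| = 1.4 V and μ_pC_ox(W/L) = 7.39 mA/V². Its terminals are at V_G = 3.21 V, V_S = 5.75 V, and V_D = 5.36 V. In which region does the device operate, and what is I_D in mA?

V_SG = V_S − V_G = 5.75 − 3.21 = 2.54 V; V_SD = V_S − V_D = 5.75 − 5.36 = 0.39 V.
V_ov = V_SG − |V_th| = 2.54 − 1.4 = 1.14 V.
Since V_SD = 0.39 V < V_ov = 1.14 V, the device is in the triode region.
I_D = k_p [V_ov · V_SD − ½ V_SD²] = 7.39 × [1.14 × 0.39 − 0.5 × 0.39²] = 2.72 mA.

Triode; I_D = 2.72 mA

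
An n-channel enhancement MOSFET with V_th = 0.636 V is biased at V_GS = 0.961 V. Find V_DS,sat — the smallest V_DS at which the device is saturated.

The boundary between triode and saturation is V_DS = V_GS − V_th = V_ov.
V_ov = 0.961 − 0.636 = 0.325 V.

V_DS,sat = 0.325 V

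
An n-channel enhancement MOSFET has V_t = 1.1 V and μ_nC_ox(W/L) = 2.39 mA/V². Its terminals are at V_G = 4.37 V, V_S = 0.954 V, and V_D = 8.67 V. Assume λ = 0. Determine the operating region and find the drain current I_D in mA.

V_GS = V_G − V_S = 4.37 − 0.954 = 3.42 V; V_DS = V_D − V_S = 8.67 − 0.954 = 7.72 V.
V_ov = V_GS − V_t = 3.42 − 1.1 = 2.32 V.
Since V_DS = 7.72 V ≥ V_ov = 2.32 V, the device is in saturation.
I_D = ½ k_n V_ov² = 0.5 × 2.39 × 2.32² = 6.41 mA.

Saturation; I_D = 6.41 mA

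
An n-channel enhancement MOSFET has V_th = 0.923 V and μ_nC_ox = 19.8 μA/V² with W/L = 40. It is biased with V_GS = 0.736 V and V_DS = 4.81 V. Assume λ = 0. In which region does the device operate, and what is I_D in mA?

Cutoff; I_D = 0 mA

V_GS = 0.736 V < V_th = 0.923 V, so the transistor is in cutoff.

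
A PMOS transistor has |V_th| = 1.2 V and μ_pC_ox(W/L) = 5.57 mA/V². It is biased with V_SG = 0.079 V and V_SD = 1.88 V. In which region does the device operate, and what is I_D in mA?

Cutoff; I_D = 0 mA

V_SG = 0.079 V < |V_th| = 1.2 V, so the transistor is in cutoff.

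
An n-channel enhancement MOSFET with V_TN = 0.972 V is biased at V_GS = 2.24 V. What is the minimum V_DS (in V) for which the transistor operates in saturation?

The boundary between triode and saturation is V_DS = V_GS − V_TN = V_ov.
V_ov = 2.24 − 0.972 = 1.27 V.

V_DS,sat = 1.27 V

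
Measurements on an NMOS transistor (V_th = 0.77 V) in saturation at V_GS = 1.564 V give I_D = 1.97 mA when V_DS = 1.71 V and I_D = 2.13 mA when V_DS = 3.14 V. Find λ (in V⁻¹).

With V_GS fixed, I_D ∝ (1 + λ V_DS) in saturation, so I_D2/I_D1 = (1 + λ V_DS2)/(1 + λ V_DS1).
2.13/1.97 = 1.081 = (1 + 3.14 λ)/(1 + 1.71 λ).
Solving: λ (I_D1 V_DS2 − I_D2 V_DS1) = I_D2 − I_D1, so λ = (2.13 − 1.97) / (1.97 × 3.14 − 2.13 × 1.71) = 0.16 / 2.54 = 0.0629 V⁻¹.

λ = 0.0629 V⁻¹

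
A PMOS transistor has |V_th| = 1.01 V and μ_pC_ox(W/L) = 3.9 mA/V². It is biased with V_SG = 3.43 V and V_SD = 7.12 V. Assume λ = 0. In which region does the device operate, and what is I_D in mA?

Saturation; I_D = 11.4 mA

V_ov = V_SG − |V_th| = 3.43 − 1.01 = 2.42 V.
Since V_SD = 7.12 V ≥ V_ov = 2.42 V, the device is in saturation.
I_D = ½ k_p V_ov² = 0.5 × 3.9 × 2.42² = 11.4 mA.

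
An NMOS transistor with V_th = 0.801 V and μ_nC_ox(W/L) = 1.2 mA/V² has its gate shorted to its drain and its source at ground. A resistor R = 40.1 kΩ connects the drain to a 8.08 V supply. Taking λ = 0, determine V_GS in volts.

V_GS = 1.33 V

With gate tied to drain, V_GS = V_DS ≥ V_GS − V_th, so the device is in saturation.
KCL at the drain: ½ k_n (V_GS − V_th)² = (V_DD − V_GS)/R.
Let x = V_GS − 0.801. Then 24.1 x² + x − 7.279 = 0, giving x = 0.53 V (positive root), so V_GS = 1.33 V.
I_D = (V_DD − V_GS)/R = (8.08 − 1.33) / 40.1 = 0.168 mA.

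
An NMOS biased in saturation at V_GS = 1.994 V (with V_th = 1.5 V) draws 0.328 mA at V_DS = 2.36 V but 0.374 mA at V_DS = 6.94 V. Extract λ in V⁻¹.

λ = 0.0330 V⁻¹

With V_GS fixed, I_D ∝ (1 + λ V_DS) in saturation, so I_D2/I_D1 = (1 + λ V_DS2)/(1 + λ V_DS1).
0.374/0.328 = 1.14 = (1 + 6.94 λ)/(1 + 2.36 λ).
Solving: λ (I_D1 V_DS2 − I_D2 V_DS1) = I_D2 − I_D1, so λ = (0.374 − 0.328) / (0.328 × 6.94 − 0.374 × 2.36) = 0.046 / 1.39 = 0.033 V⁻¹.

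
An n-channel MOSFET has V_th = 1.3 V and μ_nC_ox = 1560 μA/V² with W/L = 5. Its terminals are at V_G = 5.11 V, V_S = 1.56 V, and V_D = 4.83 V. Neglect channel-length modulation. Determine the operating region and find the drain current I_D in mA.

Saturation; I_D = 19.7 mA

V_GS = V_G − V_S = 5.11 − 1.56 = 3.55 V; V_DS = V_D − V_S = 4.83 − 1.56 = 3.27 V.
k_n = μ_nC_ox · (W/L) = 7.8 mA/V².
V_ov = V_GS − V_th = 3.55 − 1.3 = 2.25 V.
Since V_DS = 3.27 V ≥ V_ov = 2.25 V, the device is in saturation.
I_D = ½ k_n V_ov² = 0.5 × 7.8 × 2.25² = 19.7 mA.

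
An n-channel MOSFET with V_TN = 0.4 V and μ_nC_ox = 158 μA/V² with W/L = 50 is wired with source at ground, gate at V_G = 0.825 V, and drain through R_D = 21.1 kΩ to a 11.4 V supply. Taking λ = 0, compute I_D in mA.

V_GS = V_G = 0.825 V, so V_ov = 0.825 − 0.4 = 0.425 V.
k_n = μ_nC_ox · (W/L) = 7.9 mA/V².
Assume saturation: I_D = ½ k_n V_ov² = 0.5 × 7.9 × 0.425² = 0.713 mA, giving V_DS = V_DD − I_D R_D = 11.4 − 0.713 × 21.1 = -3.65 V.
But -3.65 V < V_ov = 0.425 V, so the device is actually in triode.
In triode I_D = k_n[V_ov V_DS − ½ V_DS²] and I_D = (V_DD − V_DS)/R_D. Equating: 83.3 V_DS² − 71.84 V_DS + 11.4 = 0, giving V_DS = 0.21 V (the root below V_ov).
I_D = (11.4 − 0.21) / 21.1 = 0.53 mA.

I_D = 0.530 mA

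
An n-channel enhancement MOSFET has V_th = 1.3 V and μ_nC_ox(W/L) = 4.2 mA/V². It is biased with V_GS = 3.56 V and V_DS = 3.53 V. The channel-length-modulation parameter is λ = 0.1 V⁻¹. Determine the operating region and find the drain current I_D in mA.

V_ov = V_GS − V_th = 3.56 − 1.3 = 2.26 V.
Since V_DS = 3.53 V ≥ V_ov = 2.26 V, the device is in saturation.
I_D = ½ k_n V_ov² (1 + λ V_DS) = 0.5 × 4.2 × 2.26² × (1 + 0.1 × 3.53) = 14.5 mA.

Saturation; I_D = 14.5 mA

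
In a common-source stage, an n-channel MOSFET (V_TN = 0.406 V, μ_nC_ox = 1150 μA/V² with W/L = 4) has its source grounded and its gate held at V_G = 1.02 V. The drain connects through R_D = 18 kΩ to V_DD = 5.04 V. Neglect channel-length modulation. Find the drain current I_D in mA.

I_D = 0.274 mA

V_GS = V_G = 1.02 V, so V_ov = 1.02 − 0.406 = 0.614 V.
k_n = μ_nC_ox · (W/L) = 4.6 mA/V².
Assume saturation: I_D = ½ k_n V_ov² = 0.5 × 4.6 × 0.614² = 0.867 mA, giving V_DS = V_DD − I_D R_D = 5.04 − 0.867 × 18 = -10.6 V.
But -10.6 V < V_ov = 0.614 V, so the device is actually in triode.
In triode I_D = k_n[V_ov V_DS − ½ V_DS²] and I_D = (V_DD − V_DS)/R_D. Equating: 41.4 V_DS² − 51.84 V_DS + 5.04 = 0, giving V_DS = 0.106 V (the root below V_ov).
I_D = (5.04 − 0.106) / 18 = 0.274 mA.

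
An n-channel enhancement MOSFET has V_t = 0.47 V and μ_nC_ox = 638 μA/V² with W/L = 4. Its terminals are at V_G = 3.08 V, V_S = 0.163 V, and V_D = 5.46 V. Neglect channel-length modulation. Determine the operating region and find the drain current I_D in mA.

V_GS = V_G − V_S = 3.08 − 0.163 = 2.92 V; V_DS = V_D − V_S = 5.46 − 0.163 = 5.3 V.
k_n = μ_nC_ox · (W/L) = 2.552 mA/V².
V_ov = V_GS − V_t = 2.92 − 0.47 = 2.45 V.
Since V_DS = 5.3 V ≥ V_ov = 2.45 V, the device is in saturation.
I_D = ½ k_n V_ov² = 0.5 × 2.552 × 2.45² = 7.64 mA.

Saturation; I_D = 7.64 mA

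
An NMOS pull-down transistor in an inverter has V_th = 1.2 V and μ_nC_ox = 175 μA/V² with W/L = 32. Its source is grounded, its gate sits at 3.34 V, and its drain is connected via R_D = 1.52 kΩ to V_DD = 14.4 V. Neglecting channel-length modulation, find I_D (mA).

I_D = 8.85 mA

V_GS = V_G = 3.34 V, so V_ov = 3.34 − 1.2 = 2.14 V.
k_n = μ_nC_ox · (W/L) = 5.6 mA/V².
Assume saturation: I_D = ½ k_n V_ov² = 0.5 × 5.6 × 2.14² = 12.8 mA, giving V_DS = V_DD − I_D R_D = 14.4 − 12.8 × 1.52 = -5.09 V.
But -5.09 V < V_ov = 2.14 V, so the device is actually in triode.
In triode I_D = k_n[V_ov V_DS − ½ V_DS²] and I_D = (V_DD − V_DS)/R_D. Equating: 4.26 V_DS² − 19.22 V_DS + 14.4 = 0, giving V_DS = 0.949 V (the root below V_ov).
I_D = (14.4 − 0.949) / 1.52 = 8.85 mA.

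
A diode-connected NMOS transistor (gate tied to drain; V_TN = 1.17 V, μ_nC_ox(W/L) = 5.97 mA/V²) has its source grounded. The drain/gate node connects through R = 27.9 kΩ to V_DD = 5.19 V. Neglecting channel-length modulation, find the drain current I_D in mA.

With gate tied to drain, V_GS = V_DS ≥ V_GS − V_TN, so the device is in saturation.
KCL at the drain: ½ k_n (V_GS − V_TN)² = (V_DD − V_GS)/R.
Let x = V_GS − 1.17. Then 83.3 x² + x − 4.02 = 0, giving x = 0.214 V (positive root), so V_GS = 1.38 V.
I_D = (V_DD − V_GS)/R = (5.19 − 1.38) / 27.9 = 0.136 mA.

I_D = 0.136 mA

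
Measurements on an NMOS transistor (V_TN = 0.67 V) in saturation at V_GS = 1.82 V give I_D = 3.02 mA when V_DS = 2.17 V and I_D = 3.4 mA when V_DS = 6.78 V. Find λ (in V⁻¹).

With V_GS fixed, I_D ∝ (1 + λ V_DS) in saturation, so I_D2/I_D1 = (1 + λ V_DS2)/(1 + λ V_DS1).
3.4/3.02 = 1.126 = (1 + 6.78 λ)/(1 + 2.17 λ).
Solving: λ (I_D1 V_DS2 − I_D2 V_DS1) = I_D2 − I_D1, so λ = (3.4 − 3.02) / (3.02 × 6.78 − 3.4 × 2.17) = 0.38 / 13.1 = 0.029 V⁻¹.

λ = 0.0290 V⁻¹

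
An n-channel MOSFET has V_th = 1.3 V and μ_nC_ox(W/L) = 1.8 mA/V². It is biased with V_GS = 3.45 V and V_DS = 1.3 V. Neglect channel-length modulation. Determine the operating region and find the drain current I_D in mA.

Triode; I_D = 3.51 mA

V_ov = V_GS − V_th = 3.45 − 1.3 = 2.15 V.
Since V_DS = 1.3 V < V_ov = 2.15 V, the device is in the triode region.
I_D = k_n [V_ov · V_DS − ½ V_DS²] = 1.8 × [2.15 × 1.3 − 0.5 × 1.3²] = 3.51 mA.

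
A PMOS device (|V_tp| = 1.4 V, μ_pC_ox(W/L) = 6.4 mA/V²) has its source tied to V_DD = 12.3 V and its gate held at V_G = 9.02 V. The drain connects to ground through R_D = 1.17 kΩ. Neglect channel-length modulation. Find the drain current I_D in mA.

V_SG = V_DD − V_G = 12.3 − 9.02 = 3.28 V, so V_ov = 3.28 − 1.4 = 1.88 V.
Assume saturation: I_D = ½ k_p V_ov² = 0.5 × 6.4 × 1.88² = 11.3 mA, giving V_SD = V_DD − I_D R_D = 12.3 − 11.3 × 1.17 = -0.933 V.
But -0.933 V < V_ov = 1.88 V, so the device is actually in triode.
In triode I_D = k_p[V_ov V_SD − ½ V_SD²] and I_D = (V_DD − V_SD)/R_D. Equating: 3.74 V_SD² − 15.08 V_SD + 12.3 = 0, giving V_SD = 1.14 V (the root below V_ov).
I_D = (12.3 − 1.14) / 1.17 = 9.54 mA.

I_D = 9.54 mA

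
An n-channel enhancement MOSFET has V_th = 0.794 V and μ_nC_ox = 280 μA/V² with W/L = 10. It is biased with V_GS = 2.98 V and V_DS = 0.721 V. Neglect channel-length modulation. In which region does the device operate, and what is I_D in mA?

k_n = μ_nC_ox · (W/L) = 2.8 mA/V².
V_ov = V_GS − V_th = 2.98 − 0.794 = 2.19 V.
Since V_DS = 0.721 V < V_ov = 2.19 V, the device is in the triode region.
I_D = k_n [V_ov · V_DS − ½ V_DS²] = 2.8 × [2.19 × 0.721 − 0.5 × 0.721²] = 3.69 mA.

Triode; I_D = 3.69 mA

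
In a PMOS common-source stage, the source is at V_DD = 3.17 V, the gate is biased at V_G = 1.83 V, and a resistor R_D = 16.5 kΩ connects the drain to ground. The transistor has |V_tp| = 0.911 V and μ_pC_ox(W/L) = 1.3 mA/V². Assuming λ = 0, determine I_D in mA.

I_D = 0.120 mA

V_SG = V_DD − V_G = 3.17 − 1.83 = 1.34 V, so V_ov = 1.34 − 0.911 = 0.429 V.
Assume saturation: I_D = ½ k_p V_ov² = 0.5 × 1.3 × 0.429² = 0.12 mA, giving V_SD = V_DD − I_D R_D = 3.17 − 0.12 × 16.5 = 1.2 V.
V_SD = 1.2 V ≥ V_ov = 0.429 V, confirming saturation.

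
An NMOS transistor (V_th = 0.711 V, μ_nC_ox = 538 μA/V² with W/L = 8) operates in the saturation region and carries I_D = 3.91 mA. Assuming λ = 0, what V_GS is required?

V_GS = 2.06 V

k_n = μ_nC_ox · (W/L) = 4.304 mA/V².
In saturation I_D = ½ k_n (V_GS − V_th)², so V_GS − V_th = √(2 I_D / k_n) = √(2 × 3.91 / 4.304) = 1.35 V.
V_GS = 0.711 + 1.35 = 2.06 V.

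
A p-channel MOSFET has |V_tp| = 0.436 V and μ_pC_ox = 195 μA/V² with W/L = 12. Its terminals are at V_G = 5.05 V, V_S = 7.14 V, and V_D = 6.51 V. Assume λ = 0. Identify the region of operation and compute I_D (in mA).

V_SG = V_S − V_G = 7.14 − 5.05 = 2.09 V; V_SD = V_S − V_D = 7.14 − 6.51 = 0.63 V.
k_p = μ_pC_ox · (W/L) = 2.34 mA/V².
V_ov = V_SG − |V_tp| = 2.09 − 0.436 = 1.65 V.
Since V_SD = 0.63 V < V_ov = 1.65 V, the device is in the triode region.
I_D = k_p [V_ov · V_SD − ½ V_SD²] = 2.34 × [1.65 × 0.63 − 0.5 × 0.63²] = 1.97 mA.

Triode; I_D = 1.97 mA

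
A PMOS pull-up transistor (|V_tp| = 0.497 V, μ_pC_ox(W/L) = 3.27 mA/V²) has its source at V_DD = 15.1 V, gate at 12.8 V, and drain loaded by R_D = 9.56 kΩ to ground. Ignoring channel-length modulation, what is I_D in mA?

V_SG = V_DD − V_G = 15.1 − 12.8 = 2.3 V, so V_ov = 2.3 − 0.497 = 1.8 V.
Assume saturation: I_D = ½ k_p V_ov² = 0.5 × 3.27 × 1.8² = 5.32 mA, giving V_SD = V_DD − I_D R_D = 15.1 − 5.32 × 9.56 = -35.7 V.
But -35.7 V < V_ov = 1.8 V, so the device is actually in triode.
In triode I_D = k_p[V_ov V_SD − ½ V_SD²] and I_D = (V_DD − V_SD)/R_D. Equating: 15.6 V_SD² − 57.36 V_SD + 15.1 = 0, giving V_SD = 0.285 V (the root below V_ov).
I_D = (15.1 − 0.285) / 9.56 = 1.55 mA.

I_D = 1.55 mA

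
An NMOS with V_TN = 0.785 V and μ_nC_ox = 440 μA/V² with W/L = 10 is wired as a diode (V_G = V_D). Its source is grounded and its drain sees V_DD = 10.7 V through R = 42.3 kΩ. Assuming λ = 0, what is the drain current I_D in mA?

With gate tied to drain, V_GS = V_DS ≥ V_GS − V_TN, so the device is in saturation.
k_n = μ_nC_ox · (W/L) = 4.4 mA/V².
KCL at the drain: ½ k_n (V_GS − V_TN)² = (V_DD − V_GS)/R.
Let x = V_GS − 0.785. Then 93.1 x² + x − 9.915 = 0, giving x = 0.321 V (positive root), so V_GS = 1.11 V.
I_D = (V_DD − V_GS)/R = (10.7 − 1.11) / 42.3 = 0.227 mA.

I_D = 0.227 mA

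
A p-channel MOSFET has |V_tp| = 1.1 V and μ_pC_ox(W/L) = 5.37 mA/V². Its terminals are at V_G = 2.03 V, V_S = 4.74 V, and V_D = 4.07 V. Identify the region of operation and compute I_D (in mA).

Triode; I_D = 4.59 mA

V_SG = V_S − V_G = 4.74 − 2.03 = 2.71 V; V_SD = V_S − V_D = 4.74 − 4.07 = 0.67 V.
V_ov = V_SG − |V_tp| = 2.71 − 1.1 = 1.61 V.
Since V_SD = 0.67 V < V_ov = 1.61 V, the device is in the triode region.
I_D = k_p [V_ov · V_SD − ½ V_SD²] = 5.37 × [1.61 × 0.67 − 0.5 × 0.67²] = 4.59 mA.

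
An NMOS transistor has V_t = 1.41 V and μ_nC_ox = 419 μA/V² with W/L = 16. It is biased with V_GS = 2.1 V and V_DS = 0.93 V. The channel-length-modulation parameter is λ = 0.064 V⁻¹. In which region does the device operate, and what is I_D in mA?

k_n = μ_nC_ox · (W/L) = 6.704 mA/V².
V_ov = V_GS − V_t = 2.1 − 1.41 = 0.69 V.
Since V_DS = 0.93 V ≥ V_ov = 0.69 V, the device is in saturation.
I_D = ½ k_n V_ov² (1 + λ V_DS) = 0.5 × 6.704 × 0.69² × (1 + 0.064 × 0.93) = 1.69 mA.

Saturation; I_D = 1.69 mA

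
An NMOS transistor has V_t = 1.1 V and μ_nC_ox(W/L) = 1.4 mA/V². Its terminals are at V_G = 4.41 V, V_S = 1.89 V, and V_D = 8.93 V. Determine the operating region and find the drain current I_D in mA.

V_GS = V_G − V_S = 4.41 − 1.89 = 2.52 V; V_DS = V_D − V_S = 8.93 − 1.89 = 7.04 V.
V_ov = V_GS − V_t = 2.52 − 1.1 = 1.42 V.
Since V_DS = 7.04 V ≥ V_ov = 1.42 V, the device is in saturation.
I_D = ½ k_n V_ov² = 0.5 × 1.4 × 1.42² = 1.41 mA.

Saturation; I_D = 1.41 mA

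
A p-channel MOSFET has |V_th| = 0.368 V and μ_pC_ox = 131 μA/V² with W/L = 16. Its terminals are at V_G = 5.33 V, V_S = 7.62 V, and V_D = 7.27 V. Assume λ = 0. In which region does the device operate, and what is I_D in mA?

Triode; I_D = 1.28 mA

V_SG = V_S − V_G = 7.62 − 5.33 = 2.29 V; V_SD = V_S − V_D = 7.62 − 7.27 = 0.35 V.
k_p = μ_pC_ox · (W/L) = 2.096 mA/V².
V_ov = V_SG − |V_th| = 2.29 − 0.368 = 1.92 V.
Since V_SD = 0.35 V < V_ov = 1.92 V, the device is in the triode region.
I_D = k_p [V_ov · V_SD − ½ V_SD²] = 2.096 × [1.92 × 0.35 − 0.5 × 0.35²] = 1.28 mA.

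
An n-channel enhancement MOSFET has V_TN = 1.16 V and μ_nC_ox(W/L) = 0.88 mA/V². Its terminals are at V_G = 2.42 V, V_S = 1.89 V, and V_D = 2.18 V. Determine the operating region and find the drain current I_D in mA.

Cutoff; I_D = 0 mA

V_GS = V_G − V_S = 2.42 − 1.89 = 0.53 V; V_DS = V_D − V_S = 2.18 − 1.89 = 0.29 V.
V_GS = 0.53 V < V_TN = 1.16 V, so the transistor is in cutoff.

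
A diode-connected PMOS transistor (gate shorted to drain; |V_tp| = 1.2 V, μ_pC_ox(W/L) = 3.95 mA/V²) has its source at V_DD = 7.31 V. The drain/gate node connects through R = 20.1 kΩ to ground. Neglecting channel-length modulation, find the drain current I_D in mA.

With gate tied to drain, V_SG = V_SD ≥ V_SG − |V_tp|, so the device is in saturation.
KCL at the drain: ½ k_p (V_SG − |V_tp|)² = (V_DD − V_SG)/R.
Let x = V_SG − 1.2. Then 39.7 x² + x − 6.11 = 0, giving x = 0.38 V (positive root), so V_SG = 1.58 V.
I_D = (V_DD − V_SG)/R = (7.31 − 1.58) / 20.1 = 0.285 mA.

I_D = 0.285 mA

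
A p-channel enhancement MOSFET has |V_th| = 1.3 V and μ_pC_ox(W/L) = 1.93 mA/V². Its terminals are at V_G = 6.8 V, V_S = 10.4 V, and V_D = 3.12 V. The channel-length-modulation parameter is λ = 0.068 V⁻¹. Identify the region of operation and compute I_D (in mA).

Saturation; I_D = 7.63 mA

V_SG = V_S − V_G = 10.4 − 6.8 = 3.6 V; V_SD = V_S − V_D = 10.4 − 3.12 = 7.28 V.
V_ov = V_SG − |V_th| = 3.6 − 1.3 = 2.3 V.
Since V_SD = 7.28 V ≥ V_ov = 2.3 V, the device is in saturation.
I_D = ½ k_p V_ov² (1 + λ V_SD) = 0.5 × 1.93 × 2.3² × (1 + 0.068 × 7.28) = 7.63 mA.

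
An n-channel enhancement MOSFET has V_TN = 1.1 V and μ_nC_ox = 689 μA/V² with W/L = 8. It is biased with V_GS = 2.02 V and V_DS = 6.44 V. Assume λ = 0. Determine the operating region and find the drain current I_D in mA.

Saturation; I_D = 2.33 mA

k_n = μ_nC_ox · (W/L) = 5.512 mA/V².
V_ov = V_GS − V_TN = 2.02 − 1.1 = 0.92 V.
Since V_DS = 6.44 V ≥ V_ov = 0.92 V, the device is in saturation.
I_D = ½ k_n V_ov² = 0.5 × 5.512 × 0.92² = 2.33 mA.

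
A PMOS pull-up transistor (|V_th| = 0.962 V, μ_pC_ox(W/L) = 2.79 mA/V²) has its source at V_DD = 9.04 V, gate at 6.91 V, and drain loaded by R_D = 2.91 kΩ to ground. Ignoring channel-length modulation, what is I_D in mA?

I_D = 1.90 mA

V_SG = V_DD − V_G = 9.04 − 6.91 = 2.13 V, so V_ov = 2.13 − 0.962 = 1.17 V.
Assume saturation: I_D = ½ k_p V_ov² = 0.5 × 2.79 × 1.17² = 1.9 mA, giving V_SD = V_DD − I_D R_D = 9.04 − 1.9 × 2.91 = 3.5 V.
V_SD = 3.5 V ≥ V_ov = 1.17 V, confirming saturation.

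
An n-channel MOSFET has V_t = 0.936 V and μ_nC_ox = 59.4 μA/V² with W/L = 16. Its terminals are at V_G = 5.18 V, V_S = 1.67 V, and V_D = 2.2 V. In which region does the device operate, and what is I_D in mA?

Triode; I_D = 1.16 mA

V_GS = V_G − V_S = 5.18 − 1.67 = 3.51 V; V_DS = V_D − V_S = 2.2 − 1.67 = 0.53 V.
k_n = μ_nC_ox · (W/L) = 0.9504 mA/V².
V_ov = V_GS − V_t = 3.51 − 0.936 = 2.57 V.
Since V_DS = 0.53 V < V_ov = 2.57 V, the device is in the triode region.
I_D = k_n [V_ov · V_DS − ½ V_DS²] = 0.9504 × [2.57 × 0.53 − 0.5 × 0.53²] = 1.16 mA.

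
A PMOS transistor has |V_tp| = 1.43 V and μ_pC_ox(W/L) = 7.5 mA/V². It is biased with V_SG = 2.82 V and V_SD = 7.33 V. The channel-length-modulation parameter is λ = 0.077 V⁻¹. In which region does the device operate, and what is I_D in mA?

Saturation; I_D = 11.3 mA

V_ov = V_SG − |V_tp| = 2.82 − 1.43 = 1.39 V.
Since V_SD = 7.33 V ≥ V_ov = 1.39 V, the device is in saturation.
I_D = ½ k_p V_ov² (1 + λ V_SD) = 0.5 × 7.5 × 1.39² × (1 + 0.077 × 7.33) = 11.3 mA.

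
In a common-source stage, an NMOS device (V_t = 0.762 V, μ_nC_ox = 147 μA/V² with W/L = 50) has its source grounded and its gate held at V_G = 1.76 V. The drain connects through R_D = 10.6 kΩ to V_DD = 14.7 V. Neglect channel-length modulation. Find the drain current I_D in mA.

I_D = 1.37 mA

V_GS = V_G = 1.76 V, so V_ov = 1.76 − 0.762 = 0.998 V.
k_n = μ_nC_ox · (W/L) = 7.35 mA/V².
Assume saturation: I_D = ½ k_n V_ov² = 0.5 × 7.35 × 0.998² = 3.66 mA, giving V_DS = V_DD − I_D R_D = 14.7 − 3.66 × 10.6 = -24.1 V.
But -24.1 V < V_ov = 0.998 V, so the device is actually in triode.
In triode I_D = k_n[V_ov V_DS − ½ V_DS²] and I_D = (V_DD − V_DS)/R_D. Equating: 39 V_DS² − 78.75 V_DS + 14.7 = 0, giving V_DS = 0.208 V (the root below V_ov).
I_D = (14.7 − 0.208) / 10.6 = 1.37 mA.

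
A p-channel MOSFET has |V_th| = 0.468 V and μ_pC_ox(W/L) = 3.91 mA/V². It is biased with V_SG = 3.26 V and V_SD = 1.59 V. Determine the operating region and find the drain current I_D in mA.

Triode; I_D = 12.4 mA

V_ov = V_SG − |V_th| = 3.26 − 0.468 = 2.79 V.
Since V_SD = 1.59 V < V_ov = 2.79 V, the device is in the triode region.
I_D = k_p [V_ov · V_SD − ½ V_SD²] = 3.91 × [2.79 × 1.59 − 0.5 × 1.59²] = 12.4 mA.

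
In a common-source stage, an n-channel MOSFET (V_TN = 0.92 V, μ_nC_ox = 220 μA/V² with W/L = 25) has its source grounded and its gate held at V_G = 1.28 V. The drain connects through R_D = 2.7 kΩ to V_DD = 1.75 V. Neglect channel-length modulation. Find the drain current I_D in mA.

V_GS = V_G = 1.28 V, so V_ov = 1.28 − 0.92 = 0.36 V.
k_n = μ_nC_ox · (W/L) = 5.5 mA/V².
Assume saturation: I_D = ½ k_n V_ov² = 0.5 × 5.5 × 0.36² = 0.356 mA, giving V_DS = V_DD − I_D R_D = 1.75 − 0.356 × 2.7 = 0.788 V.
V_DS = 0.788 V ≥ V_ov = 0.36 V, confirming saturation.

I_D = 0.356 mA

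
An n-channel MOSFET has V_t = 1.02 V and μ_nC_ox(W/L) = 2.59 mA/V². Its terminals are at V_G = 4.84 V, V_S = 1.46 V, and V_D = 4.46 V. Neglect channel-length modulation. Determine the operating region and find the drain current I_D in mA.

Saturation; I_D = 7.21 mA

V_GS = V_G − V_S = 4.84 − 1.46 = 3.38 V; V_DS = V_D − V_S = 4.46 − 1.46 = 3 V.
V_ov = V_GS − V_t = 3.38 − 1.02 = 2.36 V.
Since V_DS = 3 V ≥ V_ov = 2.36 V, the device is in saturation.
I_D = ½ k_n V_ov² = 0.5 × 2.59 × 2.36² = 7.21 mA.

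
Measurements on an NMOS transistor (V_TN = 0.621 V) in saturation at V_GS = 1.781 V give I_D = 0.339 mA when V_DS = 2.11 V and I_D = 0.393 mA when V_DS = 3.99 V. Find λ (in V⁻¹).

λ = 0.103 V⁻¹

With V_GS fixed, I_D ∝ (1 + λ V_DS) in saturation, so I_D2/I_D1 = (1 + λ V_DS2)/(1 + λ V_DS1).
0.393/0.339 = 1.159 = (1 + 3.99 λ)/(1 + 2.11 λ).
Solving: λ (I_D1 V_DS2 − I_D2 V_DS1) = I_D2 − I_D1, so λ = (0.393 − 0.339) / (0.339 × 3.99 − 0.393 × 2.11) = 0.054 / 0.523 = 0.103 V⁻¹.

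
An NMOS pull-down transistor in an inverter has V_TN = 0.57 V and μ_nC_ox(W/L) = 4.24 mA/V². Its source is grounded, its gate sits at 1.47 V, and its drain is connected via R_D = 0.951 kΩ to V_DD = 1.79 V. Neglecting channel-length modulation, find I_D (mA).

V_GS = V_G = 1.47 V, so V_ov = 1.47 − 0.57 = 0.9 V.
Assume saturation: I_D = ½ k_n V_ov² = 0.5 × 4.24 × 0.9² = 1.72 mA, giving V_DS = V_DD − I_D R_D = 1.79 − 1.72 × 0.951 = 0.157 V.
But 0.157 V < V_ov = 0.9 V, so the device is actually in triode.
In triode I_D = k_n[V_ov V_DS − ½ V_DS²] and I_D = (V_DD − V_DS)/R_D. Equating: 2.02 V_DS² − 4.629 V_DS + 1.79 = 0, giving V_DS = 0.492 V (the root below V_ov).
I_D = (1.79 − 0.492) / 0.951 = 1.36 mA.

I_D = 1.36 mA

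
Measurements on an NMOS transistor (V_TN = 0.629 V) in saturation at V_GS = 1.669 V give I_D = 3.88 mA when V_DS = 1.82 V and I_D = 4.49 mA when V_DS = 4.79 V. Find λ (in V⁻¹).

With V_GS fixed, I_D ∝ (1 + λ V_DS) in saturation, so I_D2/I_D1 = (1 + λ V_DS2)/(1 + λ V_DS1).
4.49/3.88 = 1.157 = (1 + 4.79 λ)/(1 + 1.82 λ).
Solving: λ (I_D1 V_DS2 − I_D2 V_DS1) = I_D2 − I_D1, so λ = (4.49 − 3.88) / (3.88 × 4.79 − 4.49 × 1.82) = 0.61 / 10.4 = 0.0586 V⁻¹.

λ = 0.0586 V⁻¹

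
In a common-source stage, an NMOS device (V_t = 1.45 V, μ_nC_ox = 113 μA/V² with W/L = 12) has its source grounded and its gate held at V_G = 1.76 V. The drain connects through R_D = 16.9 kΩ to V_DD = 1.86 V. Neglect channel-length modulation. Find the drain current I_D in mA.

V_GS = V_G = 1.76 V, so V_ov = 1.76 − 1.45 = 0.31 V.
k_n = μ_nC_ox · (W/L) = 1.356 mA/V².
Assume saturation: I_D = ½ k_n V_ov² = 0.5 × 1.356 × 0.31² = 0.0652 mA, giving V_DS = V_DD − I_D R_D = 1.86 − 0.0652 × 16.9 = 0.759 V.
V_DS = 0.759 V ≥ V_ov = 0.31 V, confirming saturation.

I_D = 0.0652 mA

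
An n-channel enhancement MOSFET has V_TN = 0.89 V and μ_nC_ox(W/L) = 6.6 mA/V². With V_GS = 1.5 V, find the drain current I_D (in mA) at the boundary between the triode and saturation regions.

At the boundary V_DS = V_ov = V_GS − V_TN = 1.5 − 0.89 = 0.61 V.
I_D = ½ k_n V_ov² = 0.5 × 6.6 × 0.61² = 1.23 mA.

I_D = 1.23 mA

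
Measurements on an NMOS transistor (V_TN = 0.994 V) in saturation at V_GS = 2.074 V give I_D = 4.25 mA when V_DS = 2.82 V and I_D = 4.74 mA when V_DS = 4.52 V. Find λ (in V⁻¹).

With V_GS fixed, I_D ∝ (1 + λ V_DS) in saturation, so I_D2/I_D1 = (1 + λ V_DS2)/(1 + λ V_DS1).
4.74/4.25 = 1.115 = (1 + 4.52 λ)/(1 + 2.82 λ).
Solving: λ (I_D1 V_DS2 − I_D2 V_DS1) = I_D2 − I_D1, so λ = (4.74 − 4.25) / (4.25 × 4.52 − 4.74 × 2.82) = 0.49 / 5.84 = 0.0839 V⁻¹.

λ = 0.0839 V⁻¹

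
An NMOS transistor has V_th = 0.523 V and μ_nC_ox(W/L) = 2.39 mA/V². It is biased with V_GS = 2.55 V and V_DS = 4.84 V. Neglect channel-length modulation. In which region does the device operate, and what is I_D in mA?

V_ov = V_GS − V_th = 2.55 − 0.523 = 2.03 V.
Since V_DS = 4.84 V ≥ V_ov = 2.03 V, the device is in saturation.
I_D = ½ k_n V_ov² = 0.5 × 2.39 × 2.03² = 4.91 mA.

Saturation; I_D = 4.91 mA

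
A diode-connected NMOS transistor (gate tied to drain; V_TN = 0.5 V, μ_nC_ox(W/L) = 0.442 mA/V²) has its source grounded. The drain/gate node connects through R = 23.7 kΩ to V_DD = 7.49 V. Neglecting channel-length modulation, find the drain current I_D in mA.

I_D = 0.250 mA

With gate tied to drain, V_GS = V_DS ≥ V_GS − V_TN, so the device is in saturation.
KCL at the drain: ½ k_n (V_GS − V_TN)² = (V_DD − V_GS)/R.
Let x = V_GS − 0.5. Then 5.24 x² + x − 6.99 = 0, giving x = 1.06 V (positive root), so V_GS = 1.56 V.
I_D = (V_DD − V_GS)/R = (7.49 − 1.56) / 23.7 = 0.25 mA.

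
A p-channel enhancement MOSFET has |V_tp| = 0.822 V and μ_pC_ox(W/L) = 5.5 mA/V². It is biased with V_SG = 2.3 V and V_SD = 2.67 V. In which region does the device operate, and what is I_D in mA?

V_ov = V_SG − |V_tp| = 2.3 − 0.822 = 1.48 V.
Since V_SD = 2.67 V ≥ V_ov = 1.48 V, the device is in saturation.
I_D = ½ k_p V_ov² = 0.5 × 5.5 × 1.48² = 6.01 mA.

Saturation; I_D = 6.01 mA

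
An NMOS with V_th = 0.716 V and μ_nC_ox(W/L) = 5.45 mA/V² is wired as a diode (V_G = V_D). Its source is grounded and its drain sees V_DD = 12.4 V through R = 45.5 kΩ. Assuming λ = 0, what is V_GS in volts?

V_GS = 1.02 V

With gate tied to drain, V_GS = V_DS ≥ V_GS − V_th, so the device is in saturation.
KCL at the drain: ½ k_n (V_GS − V_th)² = (V_DD − V_GS)/R.
Let x = V_GS − 0.716. Then 124 x² + x − 11.68 = 0, giving x = 0.303 V (positive root), so V_GS = 1.02 V.
I_D = (V_DD − V_GS)/R = (12.4 − 1.02) / 45.5 = 0.25 mA.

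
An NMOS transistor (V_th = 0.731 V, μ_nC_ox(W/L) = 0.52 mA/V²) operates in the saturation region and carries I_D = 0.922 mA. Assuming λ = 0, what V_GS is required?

V_GS = 2.61 V

In saturation I_D = ½ k_n (V_GS − V_th)², so V_GS − V_th = √(2 I_D / k_n) = √(2 × 0.922 / 0.52) = 1.88 V.
V_GS = 0.731 + 1.88 = 2.61 V.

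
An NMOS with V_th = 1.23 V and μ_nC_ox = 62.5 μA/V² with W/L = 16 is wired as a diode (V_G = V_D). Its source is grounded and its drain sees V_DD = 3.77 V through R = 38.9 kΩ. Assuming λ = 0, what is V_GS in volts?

V_GS = 1.57 V

With gate tied to drain, V_GS = V_DS ≥ V_GS − V_th, so the device is in saturation.
k_n = μ_nC_ox · (W/L) = 1 mA/V².
KCL at the drain: ½ k_n (V_GS − V_th)² = (V_DD − V_GS)/R.
Let x = V_GS − 1.23. Then 19.4 x² + x − 2.54 = 0, giving x = 0.337 V (positive root), so V_GS = 1.57 V.
I_D = (V_DD − V_GS)/R = (3.77 − 1.57) / 38.9 = 0.0566 mA.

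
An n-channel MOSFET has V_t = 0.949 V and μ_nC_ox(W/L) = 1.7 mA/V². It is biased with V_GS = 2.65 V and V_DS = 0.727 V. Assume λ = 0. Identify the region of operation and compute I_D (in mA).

Triode; I_D = 1.65 mA

V_ov = V_GS − V_t = 2.65 − 0.949 = 1.7 V.
Since V_DS = 0.727 V < V_ov = 1.7 V, the device is in the triode region.
I_D = k_n [V_ov · V_DS − ½ V_DS²] = 1.7 × [1.7 × 0.727 − 0.5 × 0.727²] = 1.65 mA.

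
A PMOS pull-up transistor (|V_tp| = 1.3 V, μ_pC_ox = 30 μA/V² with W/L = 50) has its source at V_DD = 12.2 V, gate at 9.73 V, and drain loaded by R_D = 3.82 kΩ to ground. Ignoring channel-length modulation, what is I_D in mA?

V_SG = V_DD − V_G = 12.2 − 9.73 = 2.47 V, so V_ov = 2.47 − 1.3 = 1.17 V.
k_p = μ_pC_ox · (W/L) = 1.5 mA/V².
Assume saturation: I_D = ½ k_p V_ov² = 0.5 × 1.5 × 1.17² = 1.03 mA, giving V_SD = V_DD − I_D R_D = 12.2 − 1.03 × 3.82 = 8.28 V.
V_SD = 8.28 V ≥ V_ov = 1.17 V, confirming saturation.

I_D = 1.03 mA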